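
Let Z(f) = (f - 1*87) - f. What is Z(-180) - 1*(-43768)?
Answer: 43681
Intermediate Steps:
Z(f) = -87 (Z(f) = (f - 87) - f = (-87 + f) - f = -87)
Z(-180) - 1*(-43768) = -87 - 1*(-43768) = -87 + 43768 = 43681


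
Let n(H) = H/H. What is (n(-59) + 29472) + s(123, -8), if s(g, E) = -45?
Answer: 29428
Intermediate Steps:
n(H) = 1
(n(-59) + 29472) + s(123, -8) = (1 + 29472) - 45 = 29473 - 45 = 29428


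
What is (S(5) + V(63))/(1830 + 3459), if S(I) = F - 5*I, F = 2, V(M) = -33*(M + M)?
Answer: -4181/5289 ≈ -0.79051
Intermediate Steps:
V(M) = -66*M
S(I) = 2 - 5*I
(S(5) + V(63))/(1830 + 3459) = ((2 - 5*5) - 66*63)/(1830 + 3459) = ((2 - 25) - 4158)/5289 = (-23 - 4158)*(1/5289) = -4181*1/5289 = -4181/5289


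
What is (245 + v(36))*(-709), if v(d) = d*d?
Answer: -1092569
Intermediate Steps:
v(d) = d²
(245 + v(36))*(-709) = (245 + 36²)*(-709) = (245 + 1296)*(-709) = 1541*(-709) = -1092569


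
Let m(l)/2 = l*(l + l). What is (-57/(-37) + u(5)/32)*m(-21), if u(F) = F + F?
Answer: 483777/148 ≈ 3268.8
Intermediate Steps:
u(F) = 2*F
m(l) = 4*l**2 (m(l) = 2*(l*(l + l)) = 2*(l*(2*l)) = 2*(2*l**2) = 4*l**2)
(-57/(-37) + u(5)/32)*m(-21) = (-57/(-37) + (2*5)/32)*(4*(-21)**2) = (-57*(-1/37) + 10*(1/32))*(4*441) = (57/37 + 5/16)*1764 = (1097/592)*1764 = 483777/148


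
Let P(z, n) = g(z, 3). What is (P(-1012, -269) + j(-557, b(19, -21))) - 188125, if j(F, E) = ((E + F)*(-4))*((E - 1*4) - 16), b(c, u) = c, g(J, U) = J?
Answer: -191289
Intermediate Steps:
P(z, n) = z
j(F, E) = (-20 + E)*(-4*E - 4*F) (j(F, E) = (-4*E - 4*F)*((E - 4) - 16) = (-4*E - 4*F)*((-4 + E) - 16) = (-4*E - 4*F)*(-20 + E) = (-20 + E)*(-4*E - 4*F))
(P(-1012, -269) + j(-557, b(19, -21))) - 188125 = (-1012 + (-4*19² + 80*19 + 80*(-557) - 4*19*(-557))) - 188125 = (-1012 + (-4*361 + 1520 - 44560 + 42332)) - 188125 = (-1012 + (-1444 + 1520 - 44560 + 42332)) - 188125 = (-1012 - 2152) - 188125 = -3164 - 188125 = -191289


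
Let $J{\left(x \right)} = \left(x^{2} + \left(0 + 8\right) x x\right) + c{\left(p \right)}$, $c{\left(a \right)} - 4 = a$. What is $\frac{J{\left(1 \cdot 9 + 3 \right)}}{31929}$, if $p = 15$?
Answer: $\frac{1315}{31929} \approx 0.041185$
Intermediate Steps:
$c{\left(a \right)} = 4 + a$
$J{\left(x \right)} = 19 + 9 x^{2}$ ($J{\left(x \right)} = \left(x^{2} + \left(0 + 8\right) x x\right) + \left(4 + 15\right) = \left(x^{2} + 8 x x\right) + 19 = \left(x^{2} + 8 x^{2}\right) + 19 = 9 x^{2} + 19 = 19 + 9 x^{2}$)
$\frac{J{\left(1 \cdot 9 + 3 \right)}}{31929} = \frac{19 + 9 \left(1 \cdot 9 + 3\right)^{2}}{31929} = \left(19 + 9 \left(9 + 3\right)^{2}\right) \frac{1}{31929} = \left(19 + 9 \cdot 12^{2}\right) \frac{1}{31929} = \left(19 + 9 \cdot 144\right) \frac{1}{31929} = \left(19 + 1296\right) \frac{1}{31929} = 1315 \cdot \frac{1}{31929} = \frac{1315}{31929}$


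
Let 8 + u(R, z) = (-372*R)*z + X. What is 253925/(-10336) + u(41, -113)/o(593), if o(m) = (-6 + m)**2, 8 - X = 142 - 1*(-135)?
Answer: -69683698461/3561465184 ≈ -19.566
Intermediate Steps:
X = -269 (X = 8 - (142 - 1*(-135)) = 8 - (142 + 135) = 8 - 1*277 = 8 - 277 = -269)
u(R, z) = -277 - 372*R*z (u(R, z) = -8 + ((-372*R)*z - 269) = -8 + (-372*R*z - 269) = -8 + (-269 - 372*R*z) = -277 - 372*R*z)
253925/(-10336) + u(41, -113)/o(593) = 253925/(-10336) + (-277 - 372*41*(-113))/((-6 + 593)**2) = 253925*(-1/10336) + (-277 + 1723476)/(587**2) = -253925/10336 + 1723199/344569 = -69683698461/3561465184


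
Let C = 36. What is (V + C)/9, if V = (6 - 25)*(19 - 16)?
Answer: -7/3 ≈ -2.3333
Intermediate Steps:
V = -57 (V = -19*3 = -57)
(V + C)/9 = (-57 + 36)/9 = -21*⅑ = -7/3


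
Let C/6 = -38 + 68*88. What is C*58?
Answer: 2069208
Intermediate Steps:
C = 35676 (C = 6*(-38 + 68*88) = 6*(-38 + 5984) = 6*5946 = 35676)
C*58 = 35676*58 = 2069208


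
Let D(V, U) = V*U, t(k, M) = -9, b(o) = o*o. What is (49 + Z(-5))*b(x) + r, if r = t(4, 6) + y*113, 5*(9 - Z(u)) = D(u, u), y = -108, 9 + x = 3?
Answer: -10305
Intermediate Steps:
x = -6 (x = -9 + 3 = -6)
b(o) = o**2
D(V, U) = U*V
Z(u) = 9 - u**2/5 (Z(u) = 9 - u*u/5 = 9 - u**2/5)
r = -12213 (r = -9 - 108*113 = -9 - 12204 = -12213)
(49 + Z(-5))*b(x) + r = (49 + (9 - 1/5*(-5)**2))*(-6)**2 - 12213 = (49 + (9 - 1/5*25))*36 - 12213 = (49 + (9 - 5))*36 - 12213 = (49 + 4)*36 - 12213 = 53*36 - 12213 = 1908 - 12213 = -10305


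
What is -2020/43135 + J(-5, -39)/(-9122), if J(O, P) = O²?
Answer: -3900963/78695494 ≈ -0.049570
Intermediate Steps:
-2020/43135 + J(-5, -39)/(-9122) = -2020/43135 + (-5)²/(-9122) = -2020*1/43135 + 25*(-1/9122) = -404/8627 - 25/9122 = -3900963/78695494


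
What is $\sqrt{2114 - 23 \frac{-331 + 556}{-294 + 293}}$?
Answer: $\sqrt{7289} \approx 85.376$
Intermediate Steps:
$\sqrt{2114 - 23 \frac{-331 + 556}{-294 + 293}} = \sqrt{2114 - 23 \frac{225}{-1}} = \sqrt{2114 - 23 \cdot 225 \left(-1\right)} = \sqrt{2114 - -5175} = \sqrt{2114 + 5175} = \sqrt{7289}$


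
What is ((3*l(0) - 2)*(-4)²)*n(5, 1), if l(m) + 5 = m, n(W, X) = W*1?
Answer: -1360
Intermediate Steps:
n(W, X) = W
l(m) = -5 + m
((3*l(0) - 2)*(-4)²)*n(5, 1) = ((3*(-5 + 0) - 2)*(-4)²)*5 = ((3*(-5) - 2)*16)*5 = ((-15 - 2)*16)*5 = -17*16*5 = -272*5 = -1360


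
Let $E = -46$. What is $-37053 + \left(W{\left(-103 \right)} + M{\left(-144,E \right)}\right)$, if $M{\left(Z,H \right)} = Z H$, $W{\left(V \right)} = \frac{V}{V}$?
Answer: $-30428$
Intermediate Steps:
$W{\left(V \right)} = 1$
$M{\left(Z,H \right)} = H Z$
$-37053 + \left(W{\left(-103 \right)} + M{\left(-144,E \right)}\right) = -37053 + \left(1 - -6624\right) = -37053 + \left(1 + 6624\right) = -37053 + 6625 = -30428$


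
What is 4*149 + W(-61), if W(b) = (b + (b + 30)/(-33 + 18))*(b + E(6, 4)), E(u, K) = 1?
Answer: 4132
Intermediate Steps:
W(b) = (1 + b)*(-2 + 14*b/15) (W(b) = (b + (b + 30)/(-33 + 18))*(b + 1) = (b + (30 + b)/(-15))*(1 + b) = (b + (30 + b)*(-1/15))*(1 + b) = (b + (-2 - b/15))*(1 + b) = (-2 + 14*b/15)*(1 + b) = (1 + b)*(-2 + 14*b/15))
4*149 + W(-61) = 4*149 + (-2 - 16/15*(-61) + (14/15)*(-61)**2) = 596 + (-2 + 976/15 + (14/15)*3721) = 596 + (-2 + 976/15 + 52094/15) = 596 + 3536 = 4132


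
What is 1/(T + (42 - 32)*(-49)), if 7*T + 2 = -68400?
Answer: -7/71832 ≈ -9.7450e-5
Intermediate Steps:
T = -68402/7 (T = -2/7 + (⅐)*(-68400) = -2/7 - 68400/7 = -68402/7 ≈ -9771.7)
1/(T + (42 - 32)*(-49)) = 1/(-68402/7 + (42 - 32)*(-49)) = 1/(-68402/7 + 10*(-49)) = 1/(-68402/7 - 490) = 1/(-71832/7) = -7/71832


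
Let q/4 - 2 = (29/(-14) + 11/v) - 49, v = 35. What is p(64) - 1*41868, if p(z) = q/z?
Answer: -46895573/1120 ≈ -41871.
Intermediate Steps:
q = -6826/35 (q = 8 + 4*((29/(-14) + 11/35) - 49) = 8 + 4*((29*(-1/14) + 11*(1/35)) - 49) = 8 + 4*((-29/14 + 11/35) - 49) = 8 + 4*(-123/70 - 49) = 8 + 4*(-3553/70) = 8 - 7106/35 = -6826/35 ≈ -195.03)
p(z) = -6826/(35*z)
p(64) - 1*41868 = -6826/35/64 - 1*41868 = -6826/35*1/64 - 41868 = -3413/1120 - 41868 = -46895573/1120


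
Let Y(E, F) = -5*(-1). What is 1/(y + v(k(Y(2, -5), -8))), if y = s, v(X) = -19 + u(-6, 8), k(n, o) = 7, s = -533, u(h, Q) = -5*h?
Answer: -1/522 ≈ -0.0019157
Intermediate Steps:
Y(E, F) = 5
v(X) = 11 (v(X) = -19 - 5*(-6) = -19 + 30 = 11)
y = -533
1/(y + v(k(Y(2, -5), -8))) = 1/(-533 + 11) = 1/(-522) = -1/522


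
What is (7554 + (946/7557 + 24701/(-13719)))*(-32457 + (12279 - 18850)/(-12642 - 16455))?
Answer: -439361484393592774/1792404297 ≈ -2.4512e+8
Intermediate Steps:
(7554 + (946/7557 + 24701/(-13719)))*(-32457 + (12279 - 18850)/(-12642 - 16455)) = (7554 + (946*(1/7557) + 24701*(-1/13719)))*(-32457 - 6571/(-29097)) = (7554 + (86/687 - 1453/807))*(-32457 - 6571*(-1/29097)) = (7554 - 103201/61601)*(-32457 + 6571/29097) = (465230753/61601)*(-944394758/29097) = -439361484393592774/1792404297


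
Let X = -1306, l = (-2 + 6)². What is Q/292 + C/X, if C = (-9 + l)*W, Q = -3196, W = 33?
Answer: -1060357/95338 ≈ -11.122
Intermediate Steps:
l = 16 (l = 4² = 16)
C = 231 (C = (-9 + 16)*33 = 7*33 = 231)
Q/292 + C/X = -3196/292 + 231/(-1306) = -3196*1/292 + 231*(-1/1306) = -799/73 - 231/1306 = -1060357/95338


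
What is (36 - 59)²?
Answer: 529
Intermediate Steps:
(36 - 59)² = (-23)² = 529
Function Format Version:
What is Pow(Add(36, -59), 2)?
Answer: 529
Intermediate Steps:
Pow(Add(36, -59), 2) = Pow(-23, 2) = 529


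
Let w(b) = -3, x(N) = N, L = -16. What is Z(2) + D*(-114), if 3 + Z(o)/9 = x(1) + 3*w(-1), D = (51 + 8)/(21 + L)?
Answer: -7221/5 ≈ -1444.2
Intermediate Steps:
D = 59/5 (D = (51 + 8)/(21 - 16) = 59/5 ≈ 11.800)
Z(o) = -99 (Z(o) = -27 + 9*(1 + 3*(-3)) = -27 + 9*(1 - 9) = -27 + 9*(-8) = -27 - 72 = -99)
Z(2) + D*(-114) = -99 + (59/5)*(-114) = -99 - 6726/5 = -7221/5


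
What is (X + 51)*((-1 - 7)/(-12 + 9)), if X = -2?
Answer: 392/3 ≈ 130.67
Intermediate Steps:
(X + 51)*((-1 - 7)/(-12 + 9)) = (-2 + 51)*((-1 - 7)/(-12 + 9)) = 49*(-8/(-3)) = 49*(-8*(-⅓)) = 49*(8/3) = 392/3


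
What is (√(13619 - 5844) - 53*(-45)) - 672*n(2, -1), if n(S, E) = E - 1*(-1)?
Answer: 2385 + 5*√311 ≈ 2473.2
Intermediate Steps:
n(S, E) = 1 + E (n(S, E) = E + 1 = 1 + E)
(√(13619 - 5844) - 53*(-45)) - 672*n(2, -1) = (√(13619 - 5844) - 53*(-45)) - 672*(1 - 1) = (√7775 + 2385) - 672*0 = (5*√311 + 2385) + 0 = (2385 + 5*√311) + 0 = 2385 + 5*√311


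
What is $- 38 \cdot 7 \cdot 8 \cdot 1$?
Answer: $-2128$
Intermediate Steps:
$- 38 \cdot 7 \cdot 8 \cdot 1 = \left(-38\right) 56 \cdot 1 = \left(-2128\right) 1 = -2128$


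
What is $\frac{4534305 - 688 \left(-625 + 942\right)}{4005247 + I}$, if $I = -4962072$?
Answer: $- \frac{4316209}{956825} \approx -4.511$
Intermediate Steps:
$\frac{4534305 - 688 \left(-625 + 942\right)}{4005247 + I} = \frac{4534305 - 688 \left(-625 + 942\right)}{4005247 - 4962072} = \frac{4534305 - 218096}{-956825} = \left(4534305 - 218096\right) \left(- \frac{1}{956825}\right) = 4316209 \left(- \frac{1}{956825}\right) = - \frac{4316209}{956825}$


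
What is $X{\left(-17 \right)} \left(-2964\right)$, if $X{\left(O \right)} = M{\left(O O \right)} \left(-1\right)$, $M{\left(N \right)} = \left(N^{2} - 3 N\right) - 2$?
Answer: $244980528$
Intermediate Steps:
$M{\left(N \right)} = -2 + N^{2} - 3 N$
$X{\left(O \right)} = 2 - O^{4} + 3 O^{2}$ ($X{\left(O \right)} = \left(-2 + \left(O O\right)^{2} - 3 O O\right) \left(-1\right) = \left(-2 + \left(O^{2}\right)^{2} - 3 O^{2}\right) \left(-1\right) = \left(-2 + O^{4} - 3 O^{2}\right) \left(-1\right) = 2 - O^{4} + 3 O^{2}$)
$X{\left(-17 \right)} \left(-2964\right) = \left(2 - \left(-17\right)^{4} + 3 \left(-17\right)^{2}\right) \left(-2964\right) = \left(2 - 83521 + 3 \cdot 289\right) \left(-2964\right) = \left(2 - 83521 + 867\right) \left(-2964\right) = \left(-82652\right) \left(-2964\right) = 244980528$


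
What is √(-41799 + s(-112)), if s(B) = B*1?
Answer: I*√41911 ≈ 204.72*I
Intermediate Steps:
s(B) = B
√(-41799 + s(-112)) = √(-41799 - 112) = √(-41911) = I*√41911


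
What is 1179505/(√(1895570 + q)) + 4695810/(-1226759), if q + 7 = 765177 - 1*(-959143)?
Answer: -4695810/1226759 + 1179505*√3619883/3619883 ≈ 616.12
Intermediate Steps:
q = 1724313 (q = -7 + (765177 - 1*(-959143)) = -7 + (765177 + 959143) = -7 + 1724320 = 1724313)
1179505/(√(1895570 + q)) + 4695810/(-1226759) = 1179505/(√(1895570 + 1724313)) + 4695810/(-1226759) = 1179505/(√3619883) + 4695810*(-1/1226759) = 1179505*(√3619883/3619883) - 4695810/1226759 = 1179505*√3619883/3619883 - 4695810/1226759 = -4695810/1226759 + 1179505*√3619883/3619883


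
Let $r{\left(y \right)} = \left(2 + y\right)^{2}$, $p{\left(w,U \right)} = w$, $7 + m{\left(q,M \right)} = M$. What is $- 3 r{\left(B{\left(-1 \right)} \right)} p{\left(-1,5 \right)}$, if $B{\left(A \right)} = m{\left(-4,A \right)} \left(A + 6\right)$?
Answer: $4332$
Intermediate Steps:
$m{\left(q,M \right)} = -7 + M$
$B{\left(A \right)} = \left(-7 + A\right) \left(6 + A\right)$ ($B{\left(A \right)} = \left(-7 + A\right) \left(A + 6\right) = \left(-7 + A\right) \left(6 + A\right)$)
$- 3 r{\left(B{\left(-1 \right)} \right)} p{\left(-1,5 \right)} = - 3 \left(2 + \left(-7 - 1\right) \left(6 - 1\right)\right)^{2} \left(-1\right) = - 3 \left(2 - 40\right)^{2} \left(-1\right) = - 3 \left(-38\right)^{2} \left(-1\right) = \left(-3\right) 1444 \left(-1\right) = \left(-4332\right) \left(-1\right) = 4332$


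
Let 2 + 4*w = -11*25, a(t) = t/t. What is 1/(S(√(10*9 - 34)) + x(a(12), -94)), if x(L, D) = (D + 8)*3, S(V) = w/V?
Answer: -231168/59564615 + 2216*√14/59564615 ≈ -0.0037418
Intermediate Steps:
a(t) = 1
w = -277/4 (w = -½ + (-11*25)/4 = -½ + (¼)*(-275) = -½ - 275/4 = -277/4 ≈ -69.250)
S(V) = -277/(4*V)
x(L, D) = 24 + 3*D (x(L, D) = (8 + D)*3 = 24 + 3*D)
1/(S(√(10*9 - 34)) + x(a(12), -94)) = 1/(-277/(4*√(10*9 - 34)) + (24 + 3*(-94))) = 1/(-277/(4*√(90 - 34)) + (24 - 282)) = 1/(-277*√14/28/4 - 258) = 1/(-277*√14/112 - 258) = 1/(-258 - 277*√14/112)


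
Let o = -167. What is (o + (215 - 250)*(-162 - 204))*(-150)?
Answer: -1896450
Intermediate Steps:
(o + (215 - 250)*(-162 - 204))*(-150) = (-167 + (215 - 250)*(-162 - 204))*(-150) = (-167 - 35*(-366))*(-150) = (-167 + 12810)*(-150) = 12643*(-150) = -1896450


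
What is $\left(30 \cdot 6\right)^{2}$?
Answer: $32400$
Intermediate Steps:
$\left(30 \cdot 6\right)^{2} = 180^{2} = 32400$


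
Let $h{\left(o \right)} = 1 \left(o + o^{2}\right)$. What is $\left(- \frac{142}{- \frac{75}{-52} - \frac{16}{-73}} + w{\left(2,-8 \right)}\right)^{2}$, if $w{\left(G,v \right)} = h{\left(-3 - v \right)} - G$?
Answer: $\frac{131359854096}{39778249} \approx 3302.3$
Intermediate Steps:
$h{\left(o \right)} = o + o^{2}$
$w{\left(G,v \right)} = - G + \left(-3 - v\right) \left(-2 - v\right)$ ($w{\left(G,v \right)} = \left(-3 - v\right) \left(1 - \left(3 + v\right)\right) - G = \left(-3 - v\right) \left(-2 - v\right) - G = - G + \left(-3 - v\right) \left(-2 - v\right)$)
$\left(- \frac{142}{- \frac{75}{-52} - \frac{16}{-73}} + w{\left(2,-8 \right)}\right)^{2} = \left(- \frac{142}{- \frac{75}{-52} - \frac{16}{-73}} - \left(2 - \left(2 - 8\right) \left(3 - 8\right)\right)\right)^{2} = \left(- \frac{142}{\left(-75\right) \left(- \frac{1}{52}\right) - - \frac{16}{73}} - -28\right)^{2} = \left(- \frac{142}{\frac{75}{52} + \frac{16}{73}} + \left(-2 + 30\right)\right)^{2} = \left(- \frac{142}{\frac{6307}{3796}} + 28\right)^{2} = \left(\left(-142\right) \frac{3796}{6307} + 28\right)^{2} = \left(- \frac{539032}{6307} + 28\right)^{2} = \left(- \frac{362436}{6307}\right)^{2} = \frac{131359854096}{39778249}$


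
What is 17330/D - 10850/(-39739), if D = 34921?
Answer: 152509960/198246517 ≈ 0.76929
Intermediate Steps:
17330/D - 10850/(-39739) = 17330/34921 - 10850/(-39739) = 17330*(1/34921) - 10850*(-1/39739) = 17330/34921 + 1550/5677 = 152509960/198246517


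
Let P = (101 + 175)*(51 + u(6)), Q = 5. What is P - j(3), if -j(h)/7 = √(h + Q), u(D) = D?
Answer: 15732 + 14*√2 ≈ 15752.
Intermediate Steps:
j(h) = -7*√(5 + h) (j(h) = -7*√(h + 5) = -7*√(5 + h))
P = 15732 (P = (101 + 175)*(51 + 6) = 276*57 = 15732)
P - j(3) = 15732 - (-7)*√(5 + 3) = 15732 - (-7)*√8 = 15732 - (-7)*2*√2 = 15732 - (-14)*√2 = 15732 + 14*√2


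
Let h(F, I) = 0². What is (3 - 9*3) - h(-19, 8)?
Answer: -24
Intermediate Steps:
h(F, I) = 0
(3 - 9*3) - h(-19, 8) = (3 - 9*3) - 1*0 = (3 - 27) + 0 = -24 + 0 = -24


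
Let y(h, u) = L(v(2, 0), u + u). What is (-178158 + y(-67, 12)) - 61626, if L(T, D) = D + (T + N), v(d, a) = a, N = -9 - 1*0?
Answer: -239769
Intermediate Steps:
N = -9 (N = -9 + 0 = -9)
L(T, D) = -9 + D + T (L(T, D) = D + (T - 9) = D + (-9 + T) = -9 + D + T)
y(h, u) = -9 + 2*u (y(h, u) = -9 + (u + u) + 0 = -9 + 2*u + 0 = -9 + 2*u)
(-178158 + y(-67, 12)) - 61626 = (-178158 + (-9 + 2*12)) - 61626 = (-178158 + (-9 + 24)) - 61626 = (-178158 + 15) - 61626 = -178143 - 61626 = -239769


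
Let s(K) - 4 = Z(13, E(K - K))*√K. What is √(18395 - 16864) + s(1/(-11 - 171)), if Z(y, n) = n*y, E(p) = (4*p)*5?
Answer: 4 + √1531 ≈ 43.128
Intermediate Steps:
E(p) = 20*p
s(K) = 4 (s(K) = 4 + ((20*(K - K))*13)*√K = 4 + ((20*0)*13)*√K = 4 + (0*13)*√K = 4 + 0*√K = 4 + 0 = 4)
√(18395 - 16864) + s(1/(-11 - 171)) = √(18395 - 16864) + 4 = √1531 + 4 = 4 + √1531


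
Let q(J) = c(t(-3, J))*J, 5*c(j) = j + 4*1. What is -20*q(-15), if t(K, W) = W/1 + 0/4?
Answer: -660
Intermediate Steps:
t(K, W) = W (t(K, W) = W*1 + 0*(¼) = W + 0 = W)
c(j) = ⅘ + j/5 (c(j) = (j + 4*1)/5 = (j + 4)/5 = (4 + j)/5 = ⅘ + j/5)
q(J) = J*(⅘ + J/5) (q(J) = (⅘ + J/5)*J = J*(⅘ + J/5))
-20*q(-15) = -4*(-15)*(4 - 15) = -4*(-15)*(-11) = -20*33 = -660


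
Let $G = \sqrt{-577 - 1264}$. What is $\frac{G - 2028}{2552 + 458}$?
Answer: $- \frac{1014}{1505} + \frac{i \sqrt{1841}}{3010} \approx -0.67375 + 0.014255 i$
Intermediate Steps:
$G = i \sqrt{1841}$ ($G = \sqrt{-1841} = i \sqrt{1841} \approx 42.907 i$)
$\frac{G - 2028}{2552 + 458} = \frac{i \sqrt{1841} - 2028}{2552 + 458} = \frac{-2028 + i \sqrt{1841}}{3010} = \left(-2028 + i \sqrt{1841}\right) \frac{1}{3010} = - \frac{1014}{1505} + \frac{i \sqrt{1841}}{3010}$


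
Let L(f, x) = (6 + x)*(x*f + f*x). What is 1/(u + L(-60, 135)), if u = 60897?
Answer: -1/2223303 ≈ -4.4978e-7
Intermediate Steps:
L(f, x) = 2*f*x*(6 + x) (L(f, x) = (6 + x)*(f*x + f*x) = (6 + x)*(2*f*x) = 2*f*x*(6 + x))
1/(u + L(-60, 135)) = 1/(60897 + 2*(-60)*135*(6 + 135)) = 1/(60897 + 2*(-60)*135*141) = 1/(60897 - 2284200) = 1/(-2223303) = -1/2223303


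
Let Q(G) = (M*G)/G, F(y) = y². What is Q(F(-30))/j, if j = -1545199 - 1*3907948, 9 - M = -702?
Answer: -711/5453147 ≈ -0.00013038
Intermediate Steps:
M = 711 (M = 9 - 1*(-702) = 9 + 702 = 711)
j = -5453147 (j = -1545199 - 3907948 = -5453147)
Q(G) = 711 (Q(G) = (711*G)/G = 711)
Q(F(-30))/j = 711/(-5453147) = 711*(-1/5453147) = -711/5453147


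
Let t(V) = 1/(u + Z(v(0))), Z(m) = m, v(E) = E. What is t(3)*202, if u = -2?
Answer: -101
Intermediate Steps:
t(V) = -1/2 (t(V) = 1/(-2 + 0) = 1/(-2) = -1/2)
t(3)*202 = -1/2*202 = -101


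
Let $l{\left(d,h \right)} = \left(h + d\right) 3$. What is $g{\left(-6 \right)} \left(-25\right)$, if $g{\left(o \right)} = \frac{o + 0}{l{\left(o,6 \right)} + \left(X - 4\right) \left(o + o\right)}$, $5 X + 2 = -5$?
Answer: $\frac{125}{54} \approx 2.3148$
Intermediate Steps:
$X = - \frac{7}{5}$ ($X = - \frac{2}{5} + \frac{1}{5} \left(-5\right) = - \frac{2}{5} - 1 = - \frac{7}{5} \approx -1.4$)
$l{\left(d,h \right)} = 3 d + 3 h$ ($l{\left(d,h \right)} = \left(d + h\right) 3 = 3 d + 3 h$)
$g{\left(o \right)} = \frac{o}{18 - \frac{39 o}{5}}$ ($g{\left(o \right)} = \frac{o + 0}{\left(3 o + 3 \cdot 6\right) + \left(- \frac{7}{5} - 4\right) \left(o + o\right)} = \frac{o}{\left(3 o + 18\right) - \frac{27 \cdot 2 o}{5}} = \frac{o}{\left(18 + 3 o\right) - \frac{54 o}{5}} = \frac{o}{18 - \frac{39 o}{5}}$)
$g{\left(-6 \right)} \left(-25\right) = \left(-5\right) \left(-6\right) \frac{1}{-90 + 39 \left(-6\right)} \left(-25\right) = \left(-5\right) \left(-6\right) \frac{1}{-90 - 234} \left(-25\right) = \left(-5\right) \left(-6\right) \frac{1}{-324} \left(-25\right) = \left(-5\right) \left(-6\right) \left(- \frac{1}{324}\right) \left(-25\right) = \left(- \frac{5}{54}\right) \left(-25\right) = \frac{125}{54}$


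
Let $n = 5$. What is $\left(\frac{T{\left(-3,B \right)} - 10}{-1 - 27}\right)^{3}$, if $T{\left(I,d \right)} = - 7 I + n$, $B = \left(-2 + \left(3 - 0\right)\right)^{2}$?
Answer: $- \frac{64}{343} \approx -0.18659$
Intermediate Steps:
$B = 1$ ($B = \left(-2 + \left(3 + 0\right)\right)^{2} = \left(-2 + 3\right)^{2} = 1^{2} = 1$)
$T{\left(I,d \right)} = 5 - 7 I$ ($T{\left(I,d \right)} = - 7 I + 5 = 5 - 7 I$)
$\left(\frac{T{\left(-3,B \right)} - 10}{-1 - 27}\right)^{3} = \left(\frac{\left(5 - -21\right) - 10}{-1 - 27}\right)^{3} = \left(\frac{\left(5 + 21\right) - 10}{-28}\right)^{3} = \left(\left(26 - 10\right) \left(- \frac{1}{28}\right)\right)^{3} = \left(16 \left(- \frac{1}{28}\right)\right)^{3} = \left(- \frac{4}{7}\right)^{3} = - \frac{64}{343}$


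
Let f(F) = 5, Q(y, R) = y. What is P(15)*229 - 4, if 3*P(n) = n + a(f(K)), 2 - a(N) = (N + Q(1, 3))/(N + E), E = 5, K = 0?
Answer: 18718/15 ≈ 1247.9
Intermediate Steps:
a(N) = 2 - (1 + N)/(5 + N) (a(N) = 2 - (N + 1)/(N + 5) = 2 - (1 + N)/(5 + N))
P(n) = 7/15 + n/3 (P(n) = (n + (9 + 5)/(5 + 5))/3 = (n + 14/10)/3 = (n + (⅒)*14)/3 = (n + 7/5)/3 = (7/5 + n)/3 = 7/15 + n/3)
P(15)*229 - 4 = (7/15 + (⅓)*15)*229 - 4 = (7/15 + 5)*229 - 4 = (82/15)*229 - 4 = 18778/15 - 4 = 18718/15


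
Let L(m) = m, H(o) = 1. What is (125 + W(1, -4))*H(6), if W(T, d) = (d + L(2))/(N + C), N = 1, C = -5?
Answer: 251/2 ≈ 125.50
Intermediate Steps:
W(T, d) = -½ - d/4 (W(T, d) = (d + 2)/(1 - 5) = (2 + d)/(-4) = (2 + d)*(-¼) = -½ - d/4)
(125 + W(1, -4))*H(6) = (125 + (-½ - ¼*(-4)))*1 = (125 + (-½ + 1))*1 = (125 + ½)*1 = (251/2)*1 = 251/2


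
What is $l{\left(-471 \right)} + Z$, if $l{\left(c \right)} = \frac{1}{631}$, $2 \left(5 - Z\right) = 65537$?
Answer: $- \frac{41347535}{1262} \approx -32764.0$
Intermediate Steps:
$Z = - \frac{65527}{2}$ ($Z = 5 - \frac{65537}{2} = - \frac{65527}{2} \approx -32764.0$)
$l{\left(c \right)} = \frac{1}{631}$
$l{\left(-471 \right)} + Z = \frac{1}{631} - \frac{65527}{2} = - \frac{41347535}{1262}$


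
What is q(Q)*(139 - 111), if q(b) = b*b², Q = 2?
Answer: 224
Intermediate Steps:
q(b) = b³
q(Q)*(139 - 111) = 2³*(139 - 111) = 8*28 = 224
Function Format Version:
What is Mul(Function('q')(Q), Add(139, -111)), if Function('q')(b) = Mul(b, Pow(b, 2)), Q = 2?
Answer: 224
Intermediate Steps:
Function('q')(b) = Pow(b, 3)
Mul(Function('q')(Q), Add(139, -111)) = Mul(Pow(2, 3), Add(139, -111)) = Mul(8, 28) = 224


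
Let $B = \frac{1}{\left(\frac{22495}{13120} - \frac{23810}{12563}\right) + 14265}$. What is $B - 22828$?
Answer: $- \frac{10734735002407244}{470244219177} \approx -22828.0$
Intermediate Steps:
$B = \frac{32965312}{470244219177}$ ($B = \frac{1}{\left(22495 \cdot \frac{1}{13120} - \frac{23810}{12563}\right) + 14265} = \frac{1}{\left(\frac{4499}{2624} - \frac{23810}{12563}\right) + 14265} = \frac{1}{- \frac{5956503}{32965312} + 14265} = \frac{1}{\frac{470244219177}{32965312}} = \frac{32965312}{470244219177} \approx 7.0103 \cdot 10^{-5}$)
$B - 22828 = \frac{32965312}{470244219177} - 22828 = - \frac{10734735002407244}{470244219177}$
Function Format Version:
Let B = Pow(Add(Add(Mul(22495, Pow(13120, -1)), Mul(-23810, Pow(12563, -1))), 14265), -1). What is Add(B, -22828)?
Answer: Rational(-10734735002407244, 470244219177) ≈ -22828.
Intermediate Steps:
B = Rational(32965312, 470244219177) (B = Pow(Add(Add(Mul(22495, Rational(1, 13120)), Mul(-23810, Rational(1, 12563))), 14265), -1) = Pow(Add(Add(Rational(4499, 2624), Rational(-23810, 12563)), 14265), -1) = Pow(Add(Rational(-5956503, 32965312), 14265), -1) = Pow(Rational(470244219177, 32965312), -1) = Rational(32965312, 470244219177) ≈ 7.0103e-5)
Add(B, -22828) = Add(Rational(32965312, 470244219177), -22828) = Rational(-10734735002407244, 470244219177)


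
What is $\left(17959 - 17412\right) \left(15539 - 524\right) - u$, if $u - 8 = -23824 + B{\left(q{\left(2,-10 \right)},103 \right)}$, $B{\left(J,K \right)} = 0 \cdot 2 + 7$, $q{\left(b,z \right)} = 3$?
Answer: $8237014$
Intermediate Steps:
$B{\left(J,K \right)} = 7$ ($B{\left(J,K \right)} = 0 + 7 = 7$)
$u = -23809$ ($u = 8 + \left(-23824 + 7\right) = 8 - 23817 = -23809$)
$\left(17959 - 17412\right) \left(15539 - 524\right) - u = \left(17959 - 17412\right) \left(15539 - 524\right) - -23809 = 547 \cdot 15015 + 23809 = 8213205 + 23809 = 8237014$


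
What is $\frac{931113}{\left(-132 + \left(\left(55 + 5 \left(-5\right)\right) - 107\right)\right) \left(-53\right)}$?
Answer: $\frac{931113}{11077} \approx 84.058$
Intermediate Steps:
$\frac{931113}{\left(-132 + \left(\left(55 + 5 \left(-5\right)\right) - 107\right)\right) \left(-53\right)} = \frac{931113}{\left(-132 + \left(\left(55 - 25\right) - 107\right)\right) \left(-53\right)} = \frac{931113}{\left(-132 + \left(30 - 107\right)\right) \left(-53\right)} = \frac{931113}{\left(-132 - 77\right) \left(-53\right)} = \frac{931113}{\left(-209\right) \left(-53\right)} = \frac{931113}{11077}$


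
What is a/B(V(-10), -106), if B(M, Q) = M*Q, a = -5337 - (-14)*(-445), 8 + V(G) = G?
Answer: -11567/1908 ≈ -6.0624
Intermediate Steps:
V(G) = -8 + G
a = -11567 (a = -5337 - 1*6230 = -5337 - 6230 = -11567)
a/B(V(-10), -106) = -11567*(-1/(106*(-8 - 10))) = -11567/((-18*(-106))) = -11567/1908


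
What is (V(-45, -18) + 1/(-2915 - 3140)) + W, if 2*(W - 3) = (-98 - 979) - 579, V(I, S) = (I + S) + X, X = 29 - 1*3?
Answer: -5219411/6055 ≈ -862.00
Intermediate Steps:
X = 26 (X = 29 - 3 = 26)
V(I, S) = 26 + I + S (V(I, S) = (I + S) + 26 = 26 + I + S)
W = -825 (W = 3 + ((-98 - 979) - 579)/2 = 3 + (-1077 - 579)/2 = 3 + (½)*(-1656) = 3 - 828 = -825)
(V(-45, -18) + 1/(-2915 - 3140)) + W = ((26 - 45 - 18) + 1/(-2915 - 3140)) - 825 = (-37 + 1/(-6055)) - 825 = (-37 - 1/6055) - 825 = -224036/6055 - 825 = -5219411/6055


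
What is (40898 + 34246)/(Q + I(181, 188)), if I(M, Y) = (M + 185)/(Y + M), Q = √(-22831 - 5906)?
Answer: 1127610864/434776957 - 3410560728*I*√3193/434776957 ≈ 2.5935 - 443.26*I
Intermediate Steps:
Q = 3*I*√3193 (Q = √(-28737) = 3*I*√3193 ≈ 169.52*I)
I(M, Y) = (185 + M)/(M + Y)
(40898 + 34246)/(Q + I(181, 188)) = (40898 + 34246)/(3*I*√3193 + (185 + 181)/(181 + 188)) = 75144/(3*I*√3193 + 366/369) = 75144/(3*I*√3193 + (1/369)*366) = 75144/(3*I*√3193 + 122/123) = 75144/(122/123 + 3*I*√3193)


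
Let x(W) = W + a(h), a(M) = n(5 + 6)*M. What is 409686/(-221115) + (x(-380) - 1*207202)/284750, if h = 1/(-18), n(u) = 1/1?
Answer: -195069113657/75554995500 ≈ -2.5818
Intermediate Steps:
n(u) = 1
h = -1/18 ≈ -0.055556
a(M) = M (a(M) = 1*M = M)
x(W) = -1/18 + W (x(W) = W - 1/18 = -1/18 + W)
409686/(-221115) + (x(-380) - 1*207202)/284750 = 409686/(-221115) + ((-1/18 - 380) - 1*207202)/284750 = 409686*(-1/221115) + (-6841/18 - 207202)*(1/284750) = -136562/73705 - 3736477/18*1/284750 = -136562/73705 - 3736477/5125500 = -195069113657/75554995500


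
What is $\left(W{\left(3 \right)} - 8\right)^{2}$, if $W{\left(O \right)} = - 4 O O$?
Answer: $1936$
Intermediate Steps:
$W{\left(O \right)} = - 4 O^{2}$
$\left(W{\left(3 \right)} - 8\right)^{2} = \left(- 4 \cdot 3^{2} - 8\right)^{2} = \left(\left(-4\right) 9 - 8\right)^{2} = \left(-36 - 8\right)^{2} = \left(-44\right)^{2} = 1936$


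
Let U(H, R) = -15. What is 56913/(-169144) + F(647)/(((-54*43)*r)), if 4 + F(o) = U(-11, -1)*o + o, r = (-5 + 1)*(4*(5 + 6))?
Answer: -1549470779/4320276048 ≈ -0.35865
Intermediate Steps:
r = -176 (r = -16*11 = -4*44 = -176)
F(o) = -4 - 14*o (F(o) = -4 + (-15*o + o) = -4 - 14*o)
56913/(-169144) + F(647)/(((-54*43)*r)) = 56913/(-169144) + (-4 - 14*647)/((-54*43*(-176))) = 56913*(-1/169144) + (-4 - 9058)/((-2322*(-176))) = -56913/169144 - 9062/408672 = -56913/169144 - 9062*1/408672 = -56913/169144 - 4531/204336 = -1549470779/4320276048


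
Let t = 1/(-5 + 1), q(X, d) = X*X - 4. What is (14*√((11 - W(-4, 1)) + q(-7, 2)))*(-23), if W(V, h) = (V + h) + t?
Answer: -161*√237 ≈ -2478.6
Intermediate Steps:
q(X, d) = -4 + X² (q(X, d) = X² - 4 = -4 + X²)
t = -¼ (t = 1/(-4) = -¼ ≈ -0.25000)
W(V, h) = -¼ + V + h (W(V, h) = (V + h) - ¼ = -¼ + V + h)
(14*√((11 - W(-4, 1)) + q(-7, 2)))*(-23) = (14*√((11 - (-¼ - 4 + 1)) + (-4 + (-7)²)))*(-23) = (14*√((11 - 1*(-13/4)) + (-4 + 49)))*(-23) = (14*√((11 + 13/4) + 45))*(-23) = (14*√(57/4 + 45))*(-23) = (14*√(237/4))*(-23) = (14*(√237/2))*(-23) = (7*√237)*(-23) = -161*√237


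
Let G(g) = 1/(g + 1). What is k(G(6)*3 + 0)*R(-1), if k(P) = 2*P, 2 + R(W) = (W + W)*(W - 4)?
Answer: 48/7 ≈ 6.8571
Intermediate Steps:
G(g) = 1/(1 + g)
R(W) = -2 + 2*W*(-4 + W) (R(W) = -2 + (W + W)*(W - 4) = -2 + (2*W)*(-4 + W) = -2 + 2*W*(-4 + W))
k(G(6)*3 + 0)*R(-1) = (2*(3/(1 + 6) + 0))*(-2 - 8*(-1) + 2*(-1)**2) = (2*(3/7 + 0))*(-2 + 8 + 2*1) = (2*((1/7)*3 + 0))*(-2 + 8 + 2) = (2*(3/7 + 0))*8 = (2*(3/7))*8 = (6/7)*8 = 48/7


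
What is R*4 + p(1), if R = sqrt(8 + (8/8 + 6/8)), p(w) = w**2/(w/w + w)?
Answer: 1/2 + 2*sqrt(39) ≈ 12.990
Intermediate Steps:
p(w) = w**2/(1 + w)
R = sqrt(39)/2 (R = sqrt(8 + (8*(1/8) + 6*(1/8))) = sqrt(8 + (1 + 3/4)) = sqrt(8 + 7/4) = sqrt(39/4) = sqrt(39)/2 ≈ 3.1225)
R*4 + p(1) = (sqrt(39)/2)*4 + 1**2/(1 + 1) = 2*sqrt(39) + 1/2 = 1/2 + 2*sqrt(39)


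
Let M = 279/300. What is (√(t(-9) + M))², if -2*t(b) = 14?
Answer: -607/100 ≈ -6.0700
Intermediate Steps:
t(b) = -7 (t(b) = -½*14 = -7)
M = 93/100 (M = 279*(1/300) = 93/100 ≈ 0.93000)
(√(t(-9) + M))² = (√(-7 + 93/100))² = (√(-607/100))² = (I*√607/10)² = -607/100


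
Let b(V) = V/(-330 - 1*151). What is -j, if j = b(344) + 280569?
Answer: -134953345/481 ≈ -2.8057e+5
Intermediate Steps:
b(V) = -V/481 (b(V) = V/(-330 - 151) = V/(-481) = V*(-1/481) = -V/481)
j = 134953345/481 (j = -1/481*344 + 280569 = -344/481 + 280569 = 134953345/481 ≈ 2.8057e+5)
-j = -1*134953345/481 = -134953345/481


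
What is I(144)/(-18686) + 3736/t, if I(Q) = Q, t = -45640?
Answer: -4773941/53301815 ≈ -0.089564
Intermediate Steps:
I(144)/(-18686) + 3736/t = 144/(-18686) + 3736/(-45640) = 144*(-1/18686) + 3736*(-1/45640) = -72/9343 - 467/5705 = -4773941/53301815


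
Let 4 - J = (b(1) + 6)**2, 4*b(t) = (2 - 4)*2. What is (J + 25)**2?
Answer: 16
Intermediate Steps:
b(t) = -1 (b(t) = ((2 - 4)*2)/4 = (-2*2)/4 = (1/4)*(-4) = -1)
J = -21 (J = 4 - (-1 + 6)**2 = 4 - 1*5**2 = 4 - 1*25 = 4 - 25 = -21)
(J + 25)**2 = (-21 + 25)**2 = 4**2 = 16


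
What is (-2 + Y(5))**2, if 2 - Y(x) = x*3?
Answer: 225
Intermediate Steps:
Y(x) = 2 - 3*x (Y(x) = 2 - x*3 = 2 - 3*x)
(-2 + Y(5))**2 = (-2 + (2 - 3*5))**2 = (-2 + (2 - 15))**2 = (-2 - 13)**2 = (-15)**2 = 225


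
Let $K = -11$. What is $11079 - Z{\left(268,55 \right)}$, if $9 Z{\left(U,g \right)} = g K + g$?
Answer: $\frac{100261}{9} \approx 11140.0$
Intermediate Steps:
$Z{\left(U,g \right)} = - \frac{10 g}{9}$ ($Z{\left(U,g \right)} = \frac{g \left(-11\right) + g}{9} = \frac{- 11 g + g}{9} = \frac{\left(-10\right) g}{9} = - \frac{10 g}{9}$)
$11079 - Z{\left(268,55 \right)} = 11079 - \left(- \frac{10}{9}\right) 55 = 11079 - - \frac{550}{9} = 11079 + \frac{550}{9} = \frac{100261}{9}$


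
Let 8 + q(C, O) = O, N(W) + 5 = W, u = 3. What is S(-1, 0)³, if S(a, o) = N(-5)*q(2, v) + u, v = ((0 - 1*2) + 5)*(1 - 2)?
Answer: 1442897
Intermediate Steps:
v = -3 (v = ((0 - 2) + 5)*(-1) = (-2 + 5)*(-1) = 3*(-1) = -3)
N(W) = -5 + W
q(C, O) = -8 + O
S(a, o) = 113 (S(a, o) = (-5 - 5)*(-8 - 3) + 3 = -10*(-11) + 3 = 110 + 3 = 113)
S(-1, 0)³ = 113³ = 1442897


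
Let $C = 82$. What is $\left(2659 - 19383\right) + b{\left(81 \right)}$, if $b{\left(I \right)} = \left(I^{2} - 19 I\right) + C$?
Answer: $-11620$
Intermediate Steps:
$b{\left(I \right)} = 82 + I^{2} - 19 I$ ($b{\left(I \right)} = \left(I^{2} - 19 I\right) + 82 = 82 + I^{2} - 19 I$)
$\left(2659 - 19383\right) + b{\left(81 \right)} = \left(2659 - 19383\right) + \left(82 + 81^{2} - 1539\right) = \left(2659 - 19383\right) + \left(82 + 6561 - 1539\right) = -16724 + 5104 = -11620$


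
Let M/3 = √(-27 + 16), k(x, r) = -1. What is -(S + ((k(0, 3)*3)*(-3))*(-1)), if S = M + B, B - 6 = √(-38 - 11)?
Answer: 3 - 7*I - 3*I*√11 ≈ 3.0 - 16.95*I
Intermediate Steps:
M = 3*I*√11 (M = 3*√(-27 + 16) = 3*√(-11) = 3*(I*√11) = 3*I*√11 ≈ 9.9499*I)
B = 6 + 7*I (B = 6 + √(-38 - 11) = 6 + √(-49) = 6 + 7*I ≈ 6.0 + 7.0*I)
S = 6 + 7*I + 3*I*√11 (S = 3*I*√11 + (6 + 7*I) = 6 + 7*I + 3*I*√11 ≈ 6.0 + 16.95*I)
-(S + ((k(0, 3)*3)*(-3))*(-1)) = -((6 + 7*I + 3*I*√11) + (-1*3*(-3))*(-1)) = -((6 + 7*I + 3*I*√11) - 3*(-3)*(-1)) = -((6 + 7*I + 3*I*√11) + 9*(-1)) = -((6 + 7*I + 3*I*√11) - 9) = -(-3 + 7*I + 3*I*√11) = 3 - 7*I - 3*I*√11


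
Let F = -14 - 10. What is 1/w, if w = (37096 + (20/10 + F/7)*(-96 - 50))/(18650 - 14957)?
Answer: 8617/87044 ≈ 0.098996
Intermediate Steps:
F = -24
w = 87044/8617 (w = (37096 + (20/10 - 24/7)*(-96 - 50))/(18650 - 14957) = (37096 + (20*(⅒) - 24*⅐)*(-146))/3693 = (37096 + (2 - 24/7)*(-146))*(1/3693) = (37096 - 10/7*(-146))*(1/3693) = (37096 + 1460/7)*(1/3693) = (261132/7)*(1/3693) = 87044/8617 ≈ 10.101)
1/w = 1/(87044/8617) = 8617/87044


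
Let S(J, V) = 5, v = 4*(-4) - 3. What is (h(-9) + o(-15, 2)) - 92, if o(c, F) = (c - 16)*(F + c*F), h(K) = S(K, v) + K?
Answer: 772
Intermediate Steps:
v = -19 (v = -16 - 3 = -19)
h(K) = 5 + K
o(c, F) = (-16 + c)*(F + F*c)
(h(-9) + o(-15, 2)) - 92 = ((5 - 9) + 2*(-16 + (-15)² - 15*(-15))) - 92 = (-4 + 2*(-16 + 225 + 225)) - 92 = (-4 + 2*434) - 92 = (-4 + 868) - 92 = 864 - 92 = 772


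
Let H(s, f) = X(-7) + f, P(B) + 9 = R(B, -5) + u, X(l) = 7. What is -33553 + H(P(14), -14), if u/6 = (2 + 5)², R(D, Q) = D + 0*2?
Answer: -33560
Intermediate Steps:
R(D, Q) = D (R(D, Q) = D + 0 = D)
u = 294 (u = 6*(2 + 5)² = 6*7² = 6*49 = 294)
P(B) = 285 + B (P(B) = -9 + (B + 294) = -9 + (294 + B) = 285 + B)
H(s, f) = 7 + f
-33553 + H(P(14), -14) = -33553 + (7 - 14) = -33553 - 7 = -33560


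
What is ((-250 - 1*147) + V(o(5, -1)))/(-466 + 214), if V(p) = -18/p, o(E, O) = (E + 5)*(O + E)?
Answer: 7949/5040 ≈ 1.5772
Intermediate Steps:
o(E, O) = (5 + E)*(E + O)
((-250 - 1*147) + V(o(5, -1)))/(-466 + 214) = ((-250 - 1*147) - 18/(5**2 + 5*5 + 5*(-1) + 5*(-1)))/(-466 + 214) = ((-250 - 147) - 18/(25 + 25 - 5 - 5))/(-252) = (-397 - 18/40)*(-1/252) = (-397 - 18*1/40)*(-1/252) = (-397 - 9/20)*(-1/252) = -7949/20*(-1/252) = 7949/5040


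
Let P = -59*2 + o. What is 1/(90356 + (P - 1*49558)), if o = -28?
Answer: 1/40652 ≈ 2.4599e-5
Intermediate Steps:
P = -146 (P = -59*2 - 28 = -118 - 28 = -146)
1/(90356 + (P - 1*49558)) = 1/(90356 + (-146 - 1*49558)) = 1/(90356 + (-146 - 49558)) = 1/(90356 - 49704) = 1/40652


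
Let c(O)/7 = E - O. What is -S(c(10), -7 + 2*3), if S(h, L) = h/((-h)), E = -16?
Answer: 1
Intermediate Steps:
c(O) = -112 - 7*O (c(O) = 7*(-16 - O) = -112 - 7*O)
S(h, L) = -1 (S(h, L) = h*(-1/h) = -1)
-S(c(10), -7 + 2*3) = -1*(-1) = 1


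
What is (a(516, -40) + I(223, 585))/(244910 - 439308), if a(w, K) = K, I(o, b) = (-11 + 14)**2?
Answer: 31/194398 ≈ 0.00015947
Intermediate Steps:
I(o, b) = 9 (I(o, b) = 3**2 = 9)
(a(516, -40) + I(223, 585))/(244910 - 439308) = (-40 + 9)/(244910 - 439308) = -31/(-194398) = -31*(-1/194398) = 31/194398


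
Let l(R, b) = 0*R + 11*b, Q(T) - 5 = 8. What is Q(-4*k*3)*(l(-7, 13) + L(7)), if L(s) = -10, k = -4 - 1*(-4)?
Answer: 1729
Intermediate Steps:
k = 0 (k = -4 + 4 = 0)
Q(T) = 13 (Q(T) = 5 + 8 = 13)
l(R, b) = 11*b (l(R, b) = 0 + 11*b = 11*b)
Q(-4*k*3)*(l(-7, 13) + L(7)) = 13*(11*13 - 10) = 13*(143 - 10) = 13*133 = 1729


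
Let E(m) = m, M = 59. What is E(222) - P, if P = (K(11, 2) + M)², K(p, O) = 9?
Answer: -4402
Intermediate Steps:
P = 4624 (P = (9 + 59)² = 68² = 4624)
E(222) - P = 222 - 1*4624 = 222 - 4624 = -4402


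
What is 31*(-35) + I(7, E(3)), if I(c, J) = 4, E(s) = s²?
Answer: -1081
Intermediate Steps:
31*(-35) + I(7, E(3)) = 31*(-35) + 4 = -1085 + 4 = -1081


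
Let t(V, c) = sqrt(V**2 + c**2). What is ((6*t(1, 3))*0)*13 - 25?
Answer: -25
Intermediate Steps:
((6*t(1, 3))*0)*13 - 25 = ((6*sqrt(1**2 + 3**2))*0)*13 - 25 = ((6*sqrt(1 + 9))*0)*13 - 25 = ((6*sqrt(10))*0)*13 - 25 = 0*13 - 25 = 0 - 25 = -25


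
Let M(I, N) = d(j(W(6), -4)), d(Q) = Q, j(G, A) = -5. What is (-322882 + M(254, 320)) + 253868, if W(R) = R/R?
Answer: -69019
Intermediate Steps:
W(R) = 1
M(I, N) = -5
(-322882 + M(254, 320)) + 253868 = (-322882 - 5) + 253868 = -322887 + 253868 = -69019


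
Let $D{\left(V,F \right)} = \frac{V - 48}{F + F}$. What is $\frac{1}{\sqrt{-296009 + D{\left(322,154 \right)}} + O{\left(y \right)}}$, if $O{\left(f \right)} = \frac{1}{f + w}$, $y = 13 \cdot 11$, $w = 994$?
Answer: $\frac{175098}{58931196764635} - \frac{1292769 i \sqrt{7020128346}}{58931196764635} \approx 2.9712 \cdot 10^{-9} - 0.001838 i$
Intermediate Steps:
$y = 143$
$D{\left(V,F \right)} = \frac{-48 + V}{2 F}$
$O{\left(f \right)} = \frac{1}{994 + f}$ ($O{\left(f \right)} = \frac{1}{f + 994} = \frac{1}{994 + f}$)
$\frac{1}{\sqrt{-296009 + D{\left(322,154 \right)}} + O{\left(y \right)}} = \frac{1}{\sqrt{-296009 + \frac{-48 + 322}{2 \cdot 154}} + \frac{1}{994 + 143}} = \frac{1}{\sqrt{-296009 + \frac{1}{2} \cdot \frac{1}{154} \cdot 274} + \frac{1}{1137}} = \frac{1}{\sqrt{-296009 + \frac{137}{154}} + \frac{1}{1137}} = \frac{1}{\sqrt{- \frac{45585249}{154}} + \frac{1}{1137}} = \frac{1}{\frac{i \sqrt{7020128346}}{154} + \frac{1}{1137}} = \frac{1}{\frac{1}{1137} + \frac{i \sqrt{7020128346}}{154}}$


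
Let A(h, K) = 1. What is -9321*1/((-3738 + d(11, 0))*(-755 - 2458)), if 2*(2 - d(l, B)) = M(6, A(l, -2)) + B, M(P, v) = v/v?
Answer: -6214/8003583 ≈ -0.00077640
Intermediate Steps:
M(P, v) = 1
d(l, B) = 3/2 - B/2 (d(l, B) = 2 - (1 + B)/2 = 2 + (-½ - B/2) = 3/2 - B/2)
-9321*1/((-3738 + d(11, 0))*(-755 - 2458)) = -9321*1/((-3738 + (3/2 - ½*0))*(-755 - 2458)) = -9321*(-1/(3213*(-3738 + (3/2 + 0)))) = -9321*(-1/(3213*(-3738 + 3/2))) = -9321/((-7473/2*(-3213))) = -9321/24010749/2 = -9321*2/24010749 = -6214/8003583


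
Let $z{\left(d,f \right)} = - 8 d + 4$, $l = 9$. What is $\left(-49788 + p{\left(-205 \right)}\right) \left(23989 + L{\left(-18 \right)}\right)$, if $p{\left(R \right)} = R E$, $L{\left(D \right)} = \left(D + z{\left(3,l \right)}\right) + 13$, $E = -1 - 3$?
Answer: $-1173469152$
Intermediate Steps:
$z{\left(d,f \right)} = 4 - 8 d$
$E = -4$ ($E = -1 - 3 = -4$)
$L{\left(D \right)} = -7 + D$ ($L{\left(D \right)} = \left(D + \left(4 - 24\right)\right) + 13 = \left(D - 20\right) + 13 = \left(-20 + D\right) + 13 = -7 + D$)
$p{\left(R \right)} = - 4 R$ ($p{\left(R \right)} = R \left(-4\right) = - 4 R$)
$\left(-49788 + p{\left(-205 \right)}\right) \left(23989 + L{\left(-18 \right)}\right) = \left(-49788 - -820\right) \left(23989 - 25\right) = \left(-49788 + 820\right) \left(23989 - 25\right) = \left(-48968\right) 23964 = -1173469152$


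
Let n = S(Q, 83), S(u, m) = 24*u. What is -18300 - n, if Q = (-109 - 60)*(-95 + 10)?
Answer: -363060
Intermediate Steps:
Q = 14365 (Q = -169*(-85) = 14365)
n = 344760 (n = 24*14365 = 344760)
-18300 - n = -18300 - 1*344760 = -18300 - 344760 = -363060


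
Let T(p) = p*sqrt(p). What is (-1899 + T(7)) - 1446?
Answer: -3345 + 7*sqrt(7) ≈ -3326.5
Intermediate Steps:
T(p) = p**(3/2)
(-1899 + T(7)) - 1446 = (-1899 + 7**(3/2)) - 1446 = (-1899 + 7*sqrt(7)) - 1446 = -3345 + 7*sqrt(7)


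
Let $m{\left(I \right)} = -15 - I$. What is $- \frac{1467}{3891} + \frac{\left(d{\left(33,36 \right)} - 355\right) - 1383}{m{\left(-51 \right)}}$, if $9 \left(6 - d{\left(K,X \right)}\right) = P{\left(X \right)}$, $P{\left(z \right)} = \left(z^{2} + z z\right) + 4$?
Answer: $- \frac{5935771}{105057} \approx -56.5$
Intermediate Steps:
$P{\left(z \right)} = 4 + 2 z^{2}$ ($P{\left(z \right)} = \left(z^{2} + z^{2}\right) + 4 = 2 z^{2} + 4 = 4 + 2 z^{2}$)
$d{\left(K,X \right)} = \frac{50}{9} - \frac{2 X^{2}}{9}$ ($d{\left(K,X \right)} = 6 - \frac{4 + 2 X^{2}}{9} = 6 - \left(\frac{4}{9} + \frac{2 X^{2}}{9}\right) = \frac{50}{9} - \frac{2 X^{2}}{9}$)
$- \frac{1467}{3891} + \frac{\left(d{\left(33,36 \right)} - 355\right) - 1383}{m{\left(-51 \right)}} = - \frac{1467}{3891} + \frac{\left(\left(\frac{50}{9} - \frac{2 \cdot 36^{2}}{9}\right) - 355\right) - 1383}{-15 - -51} = \left(-1467\right) \frac{1}{3891} + \frac{\left(\left(\frac{50}{9} - 288\right) - 355\right) - 1383}{-15 + 51} = - \frac{489}{1297} + \frac{\left(\left(\frac{50}{9} - 288\right) - 355\right) - 1383}{36} = - \frac{489}{1297} + \left(\left(- \frac{2542}{9} - 355\right) - 1383\right) \frac{1}{36} = - \frac{489}{1297} + \left(- \frac{5737}{9} - 1383\right) \frac{1}{36} = - \frac{489}{1297} - \frac{4546}{81} = - \frac{5935771}{105057}$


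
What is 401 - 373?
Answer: 28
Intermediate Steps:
401 - 373 = 28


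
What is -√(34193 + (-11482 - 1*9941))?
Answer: -√12770 ≈ -113.00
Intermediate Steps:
-√(34193 + (-11482 - 1*9941)) = -√(34193 + (-11482 - 9941)) = -√(34193 - 21423) = -√12770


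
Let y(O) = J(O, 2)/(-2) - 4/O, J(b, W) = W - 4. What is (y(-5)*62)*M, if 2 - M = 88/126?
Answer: 5084/35 ≈ 145.26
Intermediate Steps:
M = 82/63 (M = 2 - 88/126 = 2 - 1*44/63 = 2 - 44/63 = 82/63 ≈ 1.3016)
J(b, W) = -4 + W
y(O) = 1 - 4/O (y(O) = (-4 + 2)/(-2) - 4/O = -2*(-1/2) - 4/O = 1 - 4/O)
(y(-5)*62)*M = (((-4 - 5)/(-5))*62)*(82/63) = (-1/5*(-9)*62)*(82/63) = ((9/5)*62)*(82/63) = (558/5)*(82/63) = 5084/35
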